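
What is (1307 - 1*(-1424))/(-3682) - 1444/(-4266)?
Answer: -3166819/7853706 ≈ -0.40323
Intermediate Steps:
(1307 - 1*(-1424))/(-3682) - 1444/(-4266) = (1307 + 1424)*(-1/3682) - 1444*(-1/4266) = 2731*(-1/3682) + 722/2133 = -2731/3682 + 722/2133 = -3166819/7853706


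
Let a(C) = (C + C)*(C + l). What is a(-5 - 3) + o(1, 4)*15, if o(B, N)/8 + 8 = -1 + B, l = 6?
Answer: -928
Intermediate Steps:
o(B, N) = -72 + 8*B (o(B, N) = -64 + 8*(-1 + B) = -64 + (-8 + 8*B) = -72 + 8*B)
a(C) = 2*C*(6 + C) (a(C) = (C + C)*(C + 6) = (2*C)*(6 + C) = 2*C*(6 + C))
a(-5 - 3) + o(1, 4)*15 = 2*(-5 - 3)*(6 + (-5 - 3)) + (-72 + 8*1)*15 = 2*(-8)*(6 - 8) + (-72 + 8)*15 = 2*(-8)*(-2) - 64*15 = 32 - 960 = -928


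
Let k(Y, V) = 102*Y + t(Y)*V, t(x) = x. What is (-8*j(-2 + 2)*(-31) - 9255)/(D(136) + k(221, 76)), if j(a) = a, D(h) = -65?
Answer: -3085/13091 ≈ -0.23566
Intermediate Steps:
k(Y, V) = 102*Y + V*Y (k(Y, V) = 102*Y + Y*V = 102*Y + V*Y)
(-8*j(-2 + 2)*(-31) - 9255)/(D(136) + k(221, 76)) = (-8*(-2 + 2)*(-31) - 9255)/(-65 + 221*(102 + 76)) = (-8*0*(-31) - 9255)/(-65 + 221*178) = (0*(-31) - 9255)/(-65 + 39338) = (0 - 9255)/39273 = -9255*1/39273 = -3085/13091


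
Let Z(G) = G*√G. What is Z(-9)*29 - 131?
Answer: -131 - 783*I ≈ -131.0 - 783.0*I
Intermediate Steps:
Z(G) = G^(3/2)
Z(-9)*29 - 131 = (-9)^(3/2)*29 - 131 = -27*I*29 - 131 = -783*I - 131 = -131 - 783*I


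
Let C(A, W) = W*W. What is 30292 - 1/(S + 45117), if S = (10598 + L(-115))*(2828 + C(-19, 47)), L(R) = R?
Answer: 1600871252495/52847988 ≈ 30292.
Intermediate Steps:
C(A, W) = W²
S = 52802871 (S = (10598 - 115)*(2828 + 47²) = 10483*(2828 + 2209) = 10483*5037 = 52802871)
30292 - 1/(S + 45117) = 30292 - 1/(52802871 + 45117) = 30292 - 1/52847988 = 1600871252495/52847988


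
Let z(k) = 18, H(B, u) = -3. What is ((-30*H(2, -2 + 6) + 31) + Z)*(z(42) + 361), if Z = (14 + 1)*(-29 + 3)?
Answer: -101951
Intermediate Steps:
Z = -390 (Z = 15*(-26) = -390)
((-30*H(2, -2 + 6) + 31) + Z)*(z(42) + 361) = ((-30*(-3) + 31) - 390)*(18 + 361) = ((90 + 31) - 390)*379 = (121 - 390)*379 = -269*379 = -101951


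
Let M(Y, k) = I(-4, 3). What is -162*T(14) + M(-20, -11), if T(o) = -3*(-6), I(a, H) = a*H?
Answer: -2928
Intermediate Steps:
I(a, H) = H*a
M(Y, k) = -12 (M(Y, k) = 3*(-4) = -12)
T(o) = 18 (T(o) = -1*(-18) = 18)
-162*T(14) + M(-20, -11) = -162*18 - 12 = -2916 - 12 = -2928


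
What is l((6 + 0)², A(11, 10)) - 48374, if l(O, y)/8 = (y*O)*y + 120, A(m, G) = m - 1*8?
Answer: -44822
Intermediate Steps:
A(m, G) = -8 + m (A(m, G) = m - 8 = -8 + m)
l(O, y) = 960 + 8*O*y² (l(O, y) = 8*((y*O)*y + 120) = 8*((O*y)*y + 120) = 8*(O*y² + 120) = 8*(120 + O*y²) = 960 + 8*O*y²)
l((6 + 0)², A(11, 10)) - 48374 = (960 + 8*(6 + 0)²*(-8 + 11)²) - 48374 = (960 + 8*6²*3²) - 48374 = (960 + 8*36*9) - 48374 = (960 + 2592) - 48374 = 3552 - 48374 = -44822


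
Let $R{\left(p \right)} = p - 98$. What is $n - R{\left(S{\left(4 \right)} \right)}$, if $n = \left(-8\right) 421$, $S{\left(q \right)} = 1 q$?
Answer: $-3274$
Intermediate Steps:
$S{\left(q \right)} = q$
$n = -3368$
$R{\left(p \right)} = -98 + p$
$n - R{\left(S{\left(4 \right)} \right)} = -3368 - \left(-98 + 4\right) = -3368 - -94 = -3368 + 94 = -3274$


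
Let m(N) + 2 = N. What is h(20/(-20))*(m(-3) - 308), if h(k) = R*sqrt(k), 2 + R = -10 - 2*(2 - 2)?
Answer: 3756*I ≈ 3756.0*I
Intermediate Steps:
m(N) = -2 + N
R = -12 (R = -2 + (-10 - 2*(2 - 2)) = -2 + (-10 - 2*0) = -2 + (-10 + 0) = -2 - 10 = -12)
h(k) = -12*sqrt(k)
h(20/(-20))*(m(-3) - 308) = (-12*2*sqrt(5)*(I*sqrt(5)/10))*((-2 - 3) - 308) = (-12*I)*(-5 - 308) = -12*I*(-313) = 3756*I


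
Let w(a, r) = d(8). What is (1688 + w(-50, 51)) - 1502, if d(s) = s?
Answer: 194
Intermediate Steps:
w(a, r) = 8
(1688 + w(-50, 51)) - 1502 = (1688 + 8) - 1502 = 1696 - 1502 = 194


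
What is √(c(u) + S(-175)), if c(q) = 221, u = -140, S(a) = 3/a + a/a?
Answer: √271929/35 ≈ 14.899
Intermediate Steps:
S(a) = 1 + 3/a (S(a) = 3/a + 1 = 1 + 3/a)
√(c(u) + S(-175)) = √(221 + (3 - 175)/(-175)) = √(221 - 1/175*(-172)) = √(221 + 172/175) = √(38847/175) = √271929/35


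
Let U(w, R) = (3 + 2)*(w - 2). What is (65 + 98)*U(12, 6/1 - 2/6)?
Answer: 8150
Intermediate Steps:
U(w, R) = -10 + 5*w (U(w, R) = 5*(-2 + w) = -10 + 5*w)
(65 + 98)*U(12, 6/1 - 2/6) = (65 + 98)*(-10 + 5*12) = 163*(-10 + 60) = 163*50 = 8150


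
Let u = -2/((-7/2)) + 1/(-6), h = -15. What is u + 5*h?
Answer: -3133/42 ≈ -74.595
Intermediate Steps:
u = 17/42 (u = -2/((-7*½)) + 1*(-⅙) = -2/(-7/2) - ⅙ = -2*(-2/7) - ⅙ = 4/7 - ⅙ = 17/42 ≈ 0.40476)
u + 5*h = 17/42 + 5*(-15) = 17/42 - 75 = -3133/42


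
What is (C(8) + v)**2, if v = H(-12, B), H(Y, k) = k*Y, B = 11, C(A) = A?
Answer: 15376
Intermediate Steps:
H(Y, k) = Y*k
v = -132 (v = -12*11 = -132)
(C(8) + v)**2 = (8 - 132)**2 = (-124)**2 = 15376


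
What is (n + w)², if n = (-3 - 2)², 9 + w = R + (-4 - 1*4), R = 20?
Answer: 784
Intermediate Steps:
w = 3 (w = -9 + (20 + (-4 - 1*4)) = -9 + (20 + (-4 - 4)) = -9 + (20 - 8) = -9 + 12 = 3)
n = 25 (n = (-5)² = 25)
(n + w)² = (25 + 3)² = 28² = 784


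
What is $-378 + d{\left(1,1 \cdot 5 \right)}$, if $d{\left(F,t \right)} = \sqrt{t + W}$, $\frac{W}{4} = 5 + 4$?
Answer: $-378 + \sqrt{41} \approx -371.6$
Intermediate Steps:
$W = 36$ ($W = 4 \left(5 + 4\right) = 4 \cdot 9 = 36$)
$d{\left(F,t \right)} = \sqrt{36 + t}$ ($d{\left(F,t \right)} = \sqrt{t + 36} = \sqrt{36 + t}$)
$-378 + d{\left(1,1 \cdot 5 \right)} = -378 + \sqrt{36 + 1 \cdot 5} = -378 + \sqrt{36 + 5} = -378 + \sqrt{41}$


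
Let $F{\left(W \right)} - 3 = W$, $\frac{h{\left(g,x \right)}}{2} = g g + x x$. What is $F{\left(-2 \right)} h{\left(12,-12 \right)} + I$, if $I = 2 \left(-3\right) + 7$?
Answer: $577$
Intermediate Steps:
$h{\left(g,x \right)} = 2 g^{2} + 2 x^{2}$ ($h{\left(g,x \right)} = 2 \left(g g + x x\right) = 2 \left(g^{2} + x^{2}\right) = 2 g^{2} + 2 x^{2}$)
$F{\left(W \right)} = 3 + W$
$I = 1$ ($I = -6 + 7 = 1$)
$F{\left(-2 \right)} h{\left(12,-12 \right)} + I = \left(3 - 2\right) \left(2 \cdot 12^{2} + 2 \left(-12\right)^{2}\right) + 1 = 1 \left(2 \cdot 144 + 2 \cdot 144\right) + 1 = 1 \left(288 + 288\right) + 1 = 1 \cdot 576 + 1 = 576 + 1 = 577$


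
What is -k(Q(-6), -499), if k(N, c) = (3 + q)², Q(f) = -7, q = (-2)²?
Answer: -49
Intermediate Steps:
q = 4
k(N, c) = 49 (k(N, c) = (3 + 4)² = 7² = 49)
-k(Q(-6), -499) = -1*49 = -49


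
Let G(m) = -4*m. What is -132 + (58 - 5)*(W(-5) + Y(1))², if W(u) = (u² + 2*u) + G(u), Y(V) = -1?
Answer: 61136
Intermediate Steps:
W(u) = u² - 2*u (W(u) = (u² + 2*u) - 4*u = u² - 2*u)
-132 + (58 - 5)*(W(-5) + Y(1))² = -132 + (58 - 5)*(-5*(-2 - 5) - 1)² = -132 + 53*(-5*(-7) - 1)² = -132 + 53*(35 - 1)² = -132 + 53*34² = -132 + 53*1156 = -132 + 61268 = 61136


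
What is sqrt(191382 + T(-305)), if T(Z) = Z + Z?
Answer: 2*sqrt(47693) ≈ 436.77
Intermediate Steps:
T(Z) = 2*Z
sqrt(191382 + T(-305)) = sqrt(191382 + 2*(-305)) = sqrt(191382 - 610) = sqrt(190772) = 2*sqrt(47693)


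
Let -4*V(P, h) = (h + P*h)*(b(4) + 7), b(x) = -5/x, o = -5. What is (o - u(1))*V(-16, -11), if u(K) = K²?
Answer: 11385/8 ≈ 1423.1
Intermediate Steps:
V(P, h) = -23*h/16 - 23*P*h/16 (V(P, h) = -(h + P*h)*(-5/4 + 7)/4 = -(h + P*h)*23/(4*4) = -(23*h/4 + 23*P*h/4)/4 = -23*h/16 - 23*P*h/16)
(o - u(1))*V(-16, -11) = (-5 - 1*1²)*(-23/16*(-11)*(1 - 16)) = (-5 - 1*1)*(-23/16*(-11)*(-15)) = (-5 - 1)*(-3795/16) = -6*(-3795/16) = 11385/8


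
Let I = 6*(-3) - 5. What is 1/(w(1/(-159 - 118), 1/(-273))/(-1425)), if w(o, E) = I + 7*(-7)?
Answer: 475/24 ≈ 19.792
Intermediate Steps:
I = -23 (I = -18 - 5 = -23)
w(o, E) = -72 (w(o, E) = -23 + 7*(-7) = -23 - 49 = -72)
1/(w(1/(-159 - 118), 1/(-273))/(-1425)) = 1/(-72/(-1425)) = 1/(-72*(-1/1425)) = 1/(24/475) = 475/24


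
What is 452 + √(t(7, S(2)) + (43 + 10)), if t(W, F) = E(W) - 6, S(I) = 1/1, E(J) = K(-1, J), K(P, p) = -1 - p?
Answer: 452 + √39 ≈ 458.25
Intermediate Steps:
E(J) = -1 - J
S(I) = 1 (S(I) = 1*1 = 1)
t(W, F) = -7 - W (t(W, F) = (-1 - W) - 6 = -7 - W)
452 + √(t(7, S(2)) + (43 + 10)) = 452 + √((-7 - 1*7) + (43 + 10)) = 452 + √((-7 - 7) + 53) = 452 + √(-14 + 53) = 452 + √39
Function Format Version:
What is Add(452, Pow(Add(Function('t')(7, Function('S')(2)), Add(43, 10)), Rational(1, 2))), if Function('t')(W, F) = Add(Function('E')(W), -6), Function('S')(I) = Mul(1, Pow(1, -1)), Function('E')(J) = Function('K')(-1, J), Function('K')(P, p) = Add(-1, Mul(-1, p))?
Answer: Add(452, Pow(39, Rational(1, 2))) ≈ 458.25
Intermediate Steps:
Function('E')(J) = Add(-1, Mul(-1, J))
Function('S')(I) = 1 (Function('S')(I) = Mul(1, 1) = 1)
Function('t')(W, F) = Add(-7, Mul(-1, W)) (Function('t')(W, F) = Add(Add(-1, Mul(-1, W)), -6) = Add(-7, Mul(-1, W)))
Add(452, Pow(Add(Function('t')(7, Function('S')(2)), Add(43, 10)), Rational(1, 2))) = Add(452, Pow(Add(Add(-7, Mul(-1, 7)), Add(43, 10)), Rational(1, 2))) = Add(452, Pow(Add(Add(-7, -7), 53), Rational(1, 2))) = Add(452, Pow(Add(-14, 53), Rational(1, 2))) = Add(452, Pow(39, Rational(1, 2)))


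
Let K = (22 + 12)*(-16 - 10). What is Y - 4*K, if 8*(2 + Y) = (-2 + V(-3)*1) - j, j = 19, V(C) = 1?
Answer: 7063/2 ≈ 3531.5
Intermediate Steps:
K = -884 (K = 34*(-26) = -884)
Y = -9/2 (Y = -2 + ((-2 + 1*1) - 1*19)/8 = -2 + ((-2 + 1) - 19)/8 = -2 + (-1 - 19)/8 = -2 + (1/8)*(-20) = -2 - 5/2 = -9/2 ≈ -4.5000)
Y - 4*K = -9/2 - 4*(-884) = -9/2 + 3536 = 7063/2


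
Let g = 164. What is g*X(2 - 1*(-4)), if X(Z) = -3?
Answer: -492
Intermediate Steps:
g*X(2 - 1*(-4)) = 164*(-3) = -492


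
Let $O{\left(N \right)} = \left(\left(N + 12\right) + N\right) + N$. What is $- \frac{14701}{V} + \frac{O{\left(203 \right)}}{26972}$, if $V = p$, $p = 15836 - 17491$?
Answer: $\frac{397543127}{44638660} \approx 8.9058$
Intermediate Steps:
$O{\left(N \right)} = 12 + 3 N$ ($O{\left(N \right)} = \left(\left(12 + N\right) + N\right) + N = \left(12 + 2 N\right) + N = 12 + 3 N$)
$p = -1655$
$V = -1655$
$- \frac{14701}{V} + \frac{O{\left(203 \right)}}{26972} = - \frac{14701}{-1655} + \frac{12 + 3 \cdot 203}{26972} = \left(-14701\right) \left(- \frac{1}{1655}\right) + \left(12 + 609\right) \frac{1}{26972} = \frac{14701}{1655} + 621 \cdot \frac{1}{26972} = \frac{14701}{1655} + \frac{621}{26972} = \frac{397543127}{44638660}$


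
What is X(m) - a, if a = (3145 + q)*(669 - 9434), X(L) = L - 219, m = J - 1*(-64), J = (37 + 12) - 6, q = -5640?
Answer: -21868787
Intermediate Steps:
J = 43 (J = 49 - 6 = 43)
m = 107 (m = 43 - 1*(-64) = 43 + 64 = 107)
X(L) = -219 + L
a = 21868675 (a = (3145 - 5640)*(669 - 9434) = -2495*(-8765) = 21868675)
X(m) - a = (-219 + 107) - 1*21868675 = -112 - 21868675 = -21868787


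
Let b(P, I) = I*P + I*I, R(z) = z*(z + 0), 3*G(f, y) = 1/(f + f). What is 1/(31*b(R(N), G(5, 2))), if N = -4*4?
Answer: 900/238111 ≈ 0.0037798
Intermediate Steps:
N = -16
G(f, y) = 1/(6*f) (G(f, y) = 1/(3*(f + f)) = 1/(3*((2*f))) = (1/(2*f))/3 = 1/(6*f))
R(z) = z² (R(z) = z*z = z²)
b(P, I) = I² + I*P (b(P, I) = I*P + I² = I² + I*P)
1/(31*b(R(N), G(5, 2))) = 1/(31*(((⅙)/5)*((⅙)/5 + (-16)²))) = 1/(31*(((⅙)*(⅕))*((⅙)*(⅕) + 256))) = 1/(31*((1/30 + 256)/30)) = 1/(31*((1/30)*(7681/30))) = 1/(31*(7681/900)) = 1/(238111/900) = 900/238111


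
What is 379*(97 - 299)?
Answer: -76558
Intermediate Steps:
379*(97 - 299) = 379*(-202) = -76558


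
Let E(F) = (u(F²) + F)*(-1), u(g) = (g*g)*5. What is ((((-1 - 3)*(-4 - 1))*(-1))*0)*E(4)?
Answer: 0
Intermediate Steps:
u(g) = 5*g² (u(g) = g²*5 = 5*g²)
E(F) = -F - 5*F⁴ (E(F) = (5*(F²)² + F)*(-1) = (5*F⁴ + F)*(-1) = (F + 5*F⁴)*(-1) = -F - 5*F⁴)
((((-1 - 3)*(-4 - 1))*(-1))*0)*E(4) = ((((-1 - 3)*(-4 - 1))*(-1))*0)*(-1*4 - 5*4⁴) = ((-4*(-5)*(-1))*0)*(-4 - 5*256) = ((20*(-1))*0)*(-4 - 1280) = -20*0*(-1284) = 0*(-1284) = 0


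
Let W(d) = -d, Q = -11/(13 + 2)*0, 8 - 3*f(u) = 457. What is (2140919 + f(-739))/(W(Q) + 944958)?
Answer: 3211154/1417437 ≈ 2.2655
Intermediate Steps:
f(u) = -449/3 (f(u) = 8/3 - ⅓*457 = 8/3 - 457/3 = -449/3)
Q = 0 (Q = -11/15*0 = 0)
(2140919 + f(-739))/(W(Q) + 944958) = (2140919 - 449/3)/(-1*0 + 944958) = 6422308/(3*(0 + 944958)) = (6422308/3)/944958 = (6422308/3)*(1/944958) = 3211154/1417437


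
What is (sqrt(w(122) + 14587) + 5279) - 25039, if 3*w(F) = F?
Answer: -19760 + sqrt(131649)/3 ≈ -19639.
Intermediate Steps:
w(F) = F/3
(sqrt(w(122) + 14587) + 5279) - 25039 = (sqrt((1/3)*122 + 14587) + 5279) - 25039 = (sqrt(122/3 + 14587) + 5279) - 25039 = (sqrt(43883/3) + 5279) - 25039 = (sqrt(131649)/3 + 5279) - 25039 = (5279 + sqrt(131649)/3) - 25039 = -19760 + sqrt(131649)/3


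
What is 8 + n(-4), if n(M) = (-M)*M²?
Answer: 72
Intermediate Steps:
n(M) = -M³
8 + n(-4) = 8 - 1*(-4)³ = 8 - 1*(-64) = 8 + 64 = 72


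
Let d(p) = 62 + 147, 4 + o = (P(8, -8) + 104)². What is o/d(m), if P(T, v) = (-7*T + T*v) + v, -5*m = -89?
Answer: 52/19 ≈ 2.7368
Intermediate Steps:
m = 89/5 (m = -⅕*(-89) = 89/5 ≈ 17.800)
P(T, v) = v - 7*T + T*v
o = 572 (o = -4 + ((-8 - 7*8 + 8*(-8)) + 104)² = -4 + ((-8 - 56 - 64) + 104)² = -4 + (-128 + 104)² = -4 + (-24)² = -4 + 576 = 572)
d(p) = 209
o/d(m) = 572/209 = 572*(1/209) = 52/19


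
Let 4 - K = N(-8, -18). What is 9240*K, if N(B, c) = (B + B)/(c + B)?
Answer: 406560/13 ≈ 31274.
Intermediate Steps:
N(B, c) = 2*B/(B + c) (N(B, c) = (2*B)/(B + c) = 2*B/(B + c))
K = 44/13 (K = 4 - 2*(-8)/(-8 - 18) = 4 - 2*(-8)/(-26) = 4 - 2*(-8)*(-1)/26 = 4 - 1*8/13 = 4 - 8/13 = 44/13 ≈ 3.3846)
9240*K = 9240*(44/13) = 406560/13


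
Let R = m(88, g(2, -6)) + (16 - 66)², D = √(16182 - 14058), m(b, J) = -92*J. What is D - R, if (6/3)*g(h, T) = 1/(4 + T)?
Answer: -2523 + 6*√59 ≈ -2476.9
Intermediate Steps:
g(h, T) = 1/(2*(4 + T))
D = 6*√59 (D = √2124 = 6*√59 ≈ 46.087)
R = 2523 (R = -46/(4 - 6) + (16 - 66)² = -46/(-2) + (-50)² = -46*(-1)/2 + 2500 = -92*(-¼) + 2500 = 23 + 2500 = 2523)
D - R = 6*√59 - 1*2523 = 6*√59 - 2523 = -2523 + 6*√59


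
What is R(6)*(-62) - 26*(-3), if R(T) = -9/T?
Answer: 171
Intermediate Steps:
R(6)*(-62) - 26*(-3) = -9/6*(-62) - 26*(-3) = -9*⅙*(-62) + 78 = -3/2*(-62) + 78 = 93 + 78 = 171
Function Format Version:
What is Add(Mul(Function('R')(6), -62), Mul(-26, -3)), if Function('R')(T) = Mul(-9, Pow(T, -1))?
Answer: 171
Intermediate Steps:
Add(Mul(Function('R')(6), -62), Mul(-26, -3)) = Add(Mul(Mul(-9, Pow(6, -1)), -62), Mul(-26, -3)) = Add(Mul(Mul(-9, Rational(1, 6)), -62), 78) = Add(Mul(Rational(-3, 2), -62), 78) = Add(93, 78) = 171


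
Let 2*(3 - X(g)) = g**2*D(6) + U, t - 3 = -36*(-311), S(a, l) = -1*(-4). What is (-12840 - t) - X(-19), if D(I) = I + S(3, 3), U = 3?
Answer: -44471/2 ≈ -22236.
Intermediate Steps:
S(a, l) = 4
D(I) = 4 + I (D(I) = I + 4 = 4 + I)
t = 11199 (t = 3 - 36*(-311) = 3 + 11196 = 11199)
X(g) = 3/2 - 5*g**2 (X(g) = 3 - (g**2*(4 + 6) + 3)/2 = 3 - (g**2*10 + 3)/2 = 3 - (10*g**2 + 3)/2 = 3 - (3 + 10*g**2)/2 = 3 + (-3/2 - 5*g**2) = 3/2 - 5*g**2)
(-12840 - t) - X(-19) = (-12840 - 1*11199) - (3/2 - 5*(-19)**2) = (-12840 - 11199) - (3/2 - 5*361) = -24039 - (3/2 - 1805) = -24039 - 1*(-3607/2) = -24039 + 3607/2 = -44471/2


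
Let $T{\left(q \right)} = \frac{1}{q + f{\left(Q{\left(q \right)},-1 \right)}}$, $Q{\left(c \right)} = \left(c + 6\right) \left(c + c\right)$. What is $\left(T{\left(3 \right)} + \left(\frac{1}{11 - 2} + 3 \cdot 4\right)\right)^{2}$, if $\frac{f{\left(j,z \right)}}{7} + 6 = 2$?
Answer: $\frac{7376656}{50625} \approx 145.71$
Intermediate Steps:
$Q{\left(c \right)} = 2 c \left(6 + c\right)$ ($Q{\left(c \right)} = \left(6 + c\right) 2 c = 2 c \left(6 + c\right)$)
$f{\left(j,z \right)} = -28$ ($f{\left(j,z \right)} = -42 + 7 \cdot 2 = -42 + 14 = -28$)
$T{\left(q \right)} = \frac{1}{-28 + q}$ ($T{\left(q \right)} = \frac{1}{q - 28} = \frac{1}{-28 + q}$)
$\left(T{\left(3 \right)} + \left(\frac{1}{11 - 2} + 3 \cdot 4\right)\right)^{2} = \left(\frac{1}{-28 + 3} + \left(\frac{1}{11 - 2} + 3 \cdot 4\right)\right)^{2} = \left(\frac{1}{-25} + \left(\frac{1}{9} + 12\right)\right)^{2} = \left(- \frac{1}{25} + \left(\frac{1}{9} + 12\right)\right)^{2} = \left(- \frac{1}{25} + \frac{109}{9}\right)^{2} = \left(\frac{2716}{225}\right)^{2} = \frac{7376656}{50625}$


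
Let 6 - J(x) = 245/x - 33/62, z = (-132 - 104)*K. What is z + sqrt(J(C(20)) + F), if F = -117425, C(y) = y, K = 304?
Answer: -71744 + I*sqrt(451403679)/62 ≈ -71744.0 + 342.68*I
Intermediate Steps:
z = -71744 (z = (-132 - 104)*304 = -236*304 = -71744)
J(x) = 405/62 - 245/x (J(x) = 6 - (245/x - 33/62) = 6 - (-33/62 + 245/x) = 6 + (33/62 - 245/x) = 405/62 - 245/x)
z + sqrt(J(C(20)) + F) = -71744 + sqrt((405/62 - 245/20) - 117425) = -71744 + sqrt((405/62 - 245*1/20) - 117425) = -71744 + sqrt((405/62 - 49/4) - 117425) = -71744 + sqrt(-709/124 - 117425) = -71744 + sqrt(-14561409/124) = -71744 + I*sqrt(451403679)/62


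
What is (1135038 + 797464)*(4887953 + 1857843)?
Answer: 13036264261592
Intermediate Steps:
(1135038 + 797464)*(4887953 + 1857843) = 1932502*6745796 = 13036264261592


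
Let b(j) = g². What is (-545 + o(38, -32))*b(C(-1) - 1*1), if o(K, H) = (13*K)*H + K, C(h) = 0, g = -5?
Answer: -407875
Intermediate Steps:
o(K, H) = K + 13*H*K (o(K, H) = 13*H*K + K = K + 13*H*K)
b(j) = 25 (b(j) = (-5)² = 25)
(-545 + o(38, -32))*b(C(-1) - 1*1) = (-545 + 38*(1 + 13*(-32)))*25 = (-545 + 38*(1 - 416))*25 = (-545 + 38*(-415))*25 = (-545 - 15770)*25 = -16315*25 = -407875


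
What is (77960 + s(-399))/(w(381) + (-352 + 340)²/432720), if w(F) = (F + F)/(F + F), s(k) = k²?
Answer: 712668805/3006 ≈ 2.3708e+5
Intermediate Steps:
w(F) = 1 (w(F) = (2*F)/((2*F)) = (2*F)*(1/(2*F)) = 1)
(77960 + s(-399))/(w(381) + (-352 + 340)²/432720) = (77960 + (-399)²)/(1 + (-352 + 340)²/432720) = (77960 + 159201)/(1 + (-12)²*(1/432720)) = 237161/(1 + 144*(1/432720)) = 237161/(1 + 1/3005) = 237161/(3006/3005) = 237161*(3005/3006) = 712668805/3006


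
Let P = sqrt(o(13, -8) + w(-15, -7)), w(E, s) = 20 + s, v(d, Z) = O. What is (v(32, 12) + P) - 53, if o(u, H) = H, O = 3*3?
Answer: -44 + sqrt(5) ≈ -41.764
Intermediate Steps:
O = 9
v(d, Z) = 9
P = sqrt(5) (P = sqrt(-8 + (20 - 7)) = sqrt(-8 + 13) = sqrt(5) ≈ 2.2361)
(v(32, 12) + P) - 53 = (9 + sqrt(5)) - 53 = -44 + sqrt(5)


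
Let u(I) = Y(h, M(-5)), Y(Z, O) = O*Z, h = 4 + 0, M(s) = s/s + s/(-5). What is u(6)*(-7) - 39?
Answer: -95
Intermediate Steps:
M(s) = 1 - s/5 (M(s) = 1 + s*(-1/5) = 1 - s/5)
h = 4
u(I) = 8 (u(I) = (1 - 1/5*(-5))*4 = (1 + 1)*4 = 2*4 = 8)
u(6)*(-7) - 39 = 8*(-7) - 39 = -56 - 39 = -95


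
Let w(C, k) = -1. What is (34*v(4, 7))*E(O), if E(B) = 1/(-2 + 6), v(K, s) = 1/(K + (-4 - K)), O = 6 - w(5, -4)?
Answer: -17/8 ≈ -2.1250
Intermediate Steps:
O = 7 (O = 6 - 1*(-1) = 6 + 1 = 7)
v(K, s) = -¼ (v(K, s) = 1/(-4) = -¼)
E(B) = ¼ (E(B) = 1/4 = ¼)
(34*v(4, 7))*E(O) = (34*(-¼))*(¼) = -17/2*¼ = -17/8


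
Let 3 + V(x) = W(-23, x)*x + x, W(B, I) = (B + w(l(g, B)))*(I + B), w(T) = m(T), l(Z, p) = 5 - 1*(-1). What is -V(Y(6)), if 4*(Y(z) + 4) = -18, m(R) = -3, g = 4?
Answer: 6973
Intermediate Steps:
l(Z, p) = 6 (l(Z, p) = 5 + 1 = 6)
w(T) = -3
Y(z) = -17/2 (Y(z) = -4 + (1/4)*(-18) = -4 - 9/2 = -17/2)
W(B, I) = (-3 + B)*(B + I) (W(B, I) = (B - 3)*(I + B) = (-3 + B)*(B + I))
V(x) = -3 + x + x*(598 - 26*x) (V(x) = -3 + (((-23)**2 - 3*(-23) - 3*x - 23*x)*x + x) = -3 + ((529 + 69 - 3*x - 23*x)*x + x) = -3 + ((598 - 26*x)*x + x) = -3 + (x*(598 - 26*x) + x) = -3 + (x + x*(598 - 26*x)) = -3 + x + x*(598 - 26*x))
-V(Y(6)) = -(-3 - 17/2 + 26*(-17/2)*(23 - 1*(-17/2))) = -(-3 - 17/2 + 26*(-17/2)*(23 + 17/2)) = -(-3 - 17/2 + 26*(-17/2)*(63/2)) = -(-3 - 17/2 - 13923/2) = -1*(-6973) = 6973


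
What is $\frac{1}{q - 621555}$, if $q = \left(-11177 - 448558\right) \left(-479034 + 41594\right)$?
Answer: $\frac{1}{201105856845} \approx 4.9725 \cdot 10^{-12}$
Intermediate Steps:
$q = 201106478400$ ($q = \left(-459735\right) \left(-437440\right) = 201106478400$)
$\frac{1}{q - 621555} = \frac{1}{201106478400 - 621555} = \frac{1}{201105856845}$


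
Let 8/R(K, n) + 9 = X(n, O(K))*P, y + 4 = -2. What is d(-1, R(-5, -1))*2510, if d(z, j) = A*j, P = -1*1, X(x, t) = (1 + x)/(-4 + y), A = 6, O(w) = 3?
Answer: -40160/3 ≈ -13387.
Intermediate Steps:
y = -6 (y = -4 - 2 = -6)
X(x, t) = -⅒ - x/10 (X(x, t) = (1 + x)/(-4 - 6) = (1 + x)/(-10) = (1 + x)*(-⅒) = -⅒ - x/10)
P = -1
R(K, n) = 8/(-89/10 + n/10) (R(K, n) = 8/(-9 + (-⅒ - n/10)*(-1)) = 8/(-9 + (⅒ + n/10)) = 8/(-89/10 + n/10))
d(z, j) = 6*j
d(-1, R(-5, -1))*2510 = (6*(80/(-89 - 1)))*2510 = (6*(80/(-90)))*2510 = (6*(80*(-1/90)))*2510 = (6*(-8/9))*2510 = -16/3*2510 = -40160/3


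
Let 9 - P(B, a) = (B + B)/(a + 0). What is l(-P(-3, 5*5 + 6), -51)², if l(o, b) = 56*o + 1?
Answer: 253733041/961 ≈ 2.6403e+5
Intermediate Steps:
P(B, a) = 9 - 2*B/a (P(B, a) = 9 - (B + B)/(a + 0) = 9 - 2*B/a)
l(o, b) = 1 + 56*o
l(-P(-3, 5*5 + 6), -51)² = (1 + 56*(-(9 - 2*(-3)/(5*5 + 6))))² = (1 + 56*(-(9 - 2*(-3)/(25 + 6))))² = (1 + 56*(-(9 - 2*(-3)/31)))² = (1 + 56*(-(9 - 2*(-3)*1/31)))² = (1 + 56*(-(9 + 6/31)))² = (1 + 56*(-1*285/31))² = (1 + 56*(-285/31))² = (1 - 15960/31)² = (-15929/31)² = 253733041/961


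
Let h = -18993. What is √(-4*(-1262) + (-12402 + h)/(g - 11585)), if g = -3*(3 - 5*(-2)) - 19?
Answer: √76074403393/3881 ≈ 71.068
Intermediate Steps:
g = -58 (g = -3*(3 + 10) - 19 = -3*13 - 19 = -39 - 19 = -58)
√(-4*(-1262) + (-12402 + h)/(g - 11585)) = √(-4*(-1262) + (-12402 - 18993)/(-58 - 11585)) = √(5048 - 31395/(-11643)) = √(5048 - 31395*(-1/11643)) = √(5048 + 10465/3881) = √(19601753/3881) = √76074403393/3881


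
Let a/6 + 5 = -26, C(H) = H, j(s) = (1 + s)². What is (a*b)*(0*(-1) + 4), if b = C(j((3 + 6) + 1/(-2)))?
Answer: -67146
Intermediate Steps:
b = 361/4 (b = (1 + ((3 + 6) + 1/(-2)))² = (1 + (9 - ½))² = (1 + 17/2)² = (19/2)² = 361/4 ≈ 90.250)
a = -186 (a = -30 + 6*(-26) = -30 - 156 = -186)
(a*b)*(0*(-1) + 4) = (-186*361/4)*(0*(-1) + 4) = -33573*(0 + 4)/2 = -33573/2*4 = -67146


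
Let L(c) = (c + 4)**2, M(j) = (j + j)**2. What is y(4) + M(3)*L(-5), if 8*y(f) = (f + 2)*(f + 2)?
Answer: 81/2 ≈ 40.500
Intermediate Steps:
M(j) = 4*j**2 (M(j) = (2*j)**2 = 4*j**2)
y(f) = (2 + f)**2/8 (y(f) = ((f + 2)*(f + 2))/8 = ((2 + f)*(2 + f))/8 = (2 + f)**2/8)
L(c) = (4 + c)**2
y(4) + M(3)*L(-5) = (2 + 4)**2/8 + (4*3**2)*(4 - 5)**2 = (1/8)*6**2 + (4*9)*(-1)**2 = (1/8)*36 + 36*1 = 9/2 + 36 = 81/2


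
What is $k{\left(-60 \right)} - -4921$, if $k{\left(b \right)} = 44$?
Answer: $4965$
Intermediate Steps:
$k{\left(-60 \right)} - -4921 = 44 - -4921 = 44 + 4921 = 4965$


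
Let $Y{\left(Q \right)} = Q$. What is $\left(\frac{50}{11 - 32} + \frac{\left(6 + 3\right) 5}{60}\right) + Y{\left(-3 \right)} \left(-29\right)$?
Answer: $\frac{7171}{84} \approx 85.369$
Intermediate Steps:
$\left(\frac{50}{11 - 32} + \frac{\left(6 + 3\right) 5}{60}\right) + Y{\left(-3 \right)} \left(-29\right) = \left(\frac{50}{11 - 32} + \frac{\left(6 + 3\right) 5}{60}\right) - -87 = \left(\frac{50}{-21} + 9 \cdot 5 \cdot \frac{1}{60}\right) + 87 = \left(50 \left(- \frac{1}{21}\right) + 45 \cdot \frac{1}{60}\right) + 87 = \left(- \frac{50}{21} + \frac{3}{4}\right) + 87 = - \frac{137}{84} + 87 = \frac{7171}{84}$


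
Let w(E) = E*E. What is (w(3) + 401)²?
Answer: 168100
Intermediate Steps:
w(E) = E²
(w(3) + 401)² = (3² + 401)² = (9 + 401)² = 410² = 168100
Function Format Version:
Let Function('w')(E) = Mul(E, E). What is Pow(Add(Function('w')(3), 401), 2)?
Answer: 168100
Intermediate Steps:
Function('w')(E) = Pow(E, 2)
Pow(Add(Function('w')(3), 401), 2) = Pow(Add(Pow(3, 2), 401), 2) = Pow(Add(9, 401), 2) = Pow(410, 2) = 168100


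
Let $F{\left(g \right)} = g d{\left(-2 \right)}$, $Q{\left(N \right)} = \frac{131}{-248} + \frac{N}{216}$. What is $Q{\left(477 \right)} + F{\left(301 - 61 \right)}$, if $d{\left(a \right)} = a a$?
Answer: $\frac{357745}{372} \approx 961.68$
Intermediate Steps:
$Q{\left(N \right)} = - \frac{131}{248} + \frac{N}{216}$ ($Q{\left(N \right)} = 131 \left(- \frac{1}{248}\right) + N \frac{1}{216} = - \frac{131}{248} + \frac{N}{216}$)
$d{\left(a \right)} = a^{2}$
$F{\left(g \right)} = 4 g$ ($F{\left(g \right)} = g \left(-2\right)^{2} = g 4 = 4 g$)
$Q{\left(477 \right)} + F{\left(301 - 61 \right)} = \left(- \frac{131}{248} + \frac{1}{216} \cdot 477\right) + 4 \left(301 - 61\right) = \left(- \frac{131}{248} + \frac{53}{24}\right) + 4 \left(301 - 61\right) = \frac{625}{372} + 4 \cdot 240 = \frac{625}{372} + 960 = \frac{357745}{372}$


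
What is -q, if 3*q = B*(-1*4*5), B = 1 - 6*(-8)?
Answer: 980/3 ≈ 326.67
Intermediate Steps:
B = 49 (B = 1 + 48 = 49)
q = -980/3 (q = (49*(-1*4*5))/3 = (49*(-4*5))/3 = (49*(-20))/3 = (⅓)*(-980) = -980/3 ≈ -326.67)
-q = -1*(-980/3) = 980/3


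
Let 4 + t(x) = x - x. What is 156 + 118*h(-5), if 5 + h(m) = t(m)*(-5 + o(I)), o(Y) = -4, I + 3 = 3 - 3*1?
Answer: 3814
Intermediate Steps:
I = -3 (I = -3 + (3 - 3*1) = -3 + (3 - 3) = -3 + 0 = -3)
t(x) = -4 (t(x) = -4 + (x - x) = -4 + 0 = -4)
h(m) = 31 (h(m) = -5 - 4*(-5 - 4) = -5 - 4*(-9) = -5 + 36 = 31)
156 + 118*h(-5) = 156 + 118*31 = 156 + 3658 = 3814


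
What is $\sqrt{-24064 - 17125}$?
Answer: $i \sqrt{41189} \approx 202.95 i$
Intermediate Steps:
$\sqrt{-24064 - 17125} = \sqrt{-41189} = i \sqrt{41189}$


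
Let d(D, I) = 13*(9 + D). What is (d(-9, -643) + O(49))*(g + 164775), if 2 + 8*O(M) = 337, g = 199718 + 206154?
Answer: 191166745/8 ≈ 2.3896e+7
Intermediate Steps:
d(D, I) = 117 + 13*D
g = 405872
O(M) = 335/8 (O(M) = -1/4 + (1/8)*337 = -1/4 + 337/8 = 335/8)
(d(-9, -643) + O(49))*(g + 164775) = ((117 + 13*(-9)) + 335/8)*(405872 + 164775) = ((117 - 117) + 335/8)*570647 = (0 + 335/8)*570647 = (335/8)*570647 = 191166745/8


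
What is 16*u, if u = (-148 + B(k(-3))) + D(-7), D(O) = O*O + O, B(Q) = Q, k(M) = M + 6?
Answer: -1648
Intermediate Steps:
k(M) = 6 + M
D(O) = O + O² (D(O) = O² + O = O + O²)
u = -103 (u = (-148 + (6 - 3)) - 7*(1 - 7) = (-148 + 3) - 7*(-6) = -145 + 42 = -103)
16*u = 16*(-103) = -1648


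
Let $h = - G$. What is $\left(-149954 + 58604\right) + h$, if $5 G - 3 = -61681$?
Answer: $- \frac{395072}{5} \approx -79014.0$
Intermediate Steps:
$G = - \frac{61678}{5}$ ($G = \frac{3}{5} + \frac{1}{5} \left(-61681\right) = \frac{3}{5} - \frac{61681}{5} = - \frac{61678}{5} \approx -12336.0$)
$h = \frac{61678}{5}$ ($h = \left(-1\right) \left(- \frac{61678}{5}\right) = \frac{61678}{5} \approx 12336.0$)
$\left(-149954 + 58604\right) + h = \left(-149954 + 58604\right) + \frac{61678}{5} = -91350 + \frac{61678}{5} = - \frac{395072}{5}$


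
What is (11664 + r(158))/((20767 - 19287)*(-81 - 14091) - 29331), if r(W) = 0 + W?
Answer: -11822/21003891 ≈ -0.00056285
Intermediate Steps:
r(W) = W
(11664 + r(158))/((20767 - 19287)*(-81 - 14091) - 29331) = (11664 + 158)/((20767 - 19287)*(-81 - 14091) - 29331) = 11822/(1480*(-14172) - 29331) = 11822/(-20974560 - 29331) = 11822/(-21003891) = 11822*(-1/21003891) = -11822/21003891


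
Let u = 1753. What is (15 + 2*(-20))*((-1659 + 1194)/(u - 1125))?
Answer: 11625/628 ≈ 18.511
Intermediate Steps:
(15 + 2*(-20))*((-1659 + 1194)/(u - 1125)) = (15 + 2*(-20))*((-1659 + 1194)/(1753 - 1125)) = (15 - 40)*(-465/628) = -(-11625)/628 = -25*(-465/628) = 11625/628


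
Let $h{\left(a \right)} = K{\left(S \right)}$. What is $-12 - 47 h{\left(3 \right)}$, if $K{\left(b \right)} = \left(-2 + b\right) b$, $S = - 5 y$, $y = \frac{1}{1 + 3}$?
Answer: $- \frac{3247}{16} \approx -202.94$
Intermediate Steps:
$y = \frac{1}{4} \approx 0.25$
$S = - \frac{5}{4}$ ($S = \left(-5\right) \frac{1}{4} = - \frac{5}{4} \approx -1.25$)
$K{\left(b \right)} = b \left(-2 + b\right)$
$h{\left(a \right)} = \frac{65}{16}$ ($h{\left(a \right)} = - \frac{5 \left(-2 - \frac{5}{4}\right)}{4} = \left(- \frac{5}{4}\right) \left(- \frac{13}{4}\right) = \frac{65}{16}$)
$-12 - 47 h{\left(3 \right)} = -12 - \frac{3055}{16} = - \frac{3247}{16}$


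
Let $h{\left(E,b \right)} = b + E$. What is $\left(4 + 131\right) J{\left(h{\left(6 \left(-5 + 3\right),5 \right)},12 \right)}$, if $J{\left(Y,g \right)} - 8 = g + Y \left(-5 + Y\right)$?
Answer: $14040$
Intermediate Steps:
$h{\left(E,b \right)} = E + b$
$J{\left(Y,g \right)} = 8 + g + Y \left(-5 + Y\right)$ ($J{\left(Y,g \right)} = 8 + \left(g + Y \left(-5 + Y\right)\right) = 8 + g + Y \left(-5 + Y\right)$)
$\left(4 + 131\right) J{\left(h{\left(6 \left(-5 + 3\right),5 \right)},12 \right)} = \left(4 + 131\right) \left(8 + 12 + \left(6 \left(-5 + 3\right) + 5\right)^{2} - 5 \left(6 \left(-5 + 3\right) + 5\right)\right) = 135 \left(8 + 12 + \left(6 \left(-2\right) + 5\right)^{2} - 5 \left(6 \left(-2\right) + 5\right)\right) = 135 \left(8 + 12 + \left(-12 + 5\right)^{2} - 5 \left(-12 + 5\right)\right) = 135 \left(8 + 12 + \left(-7\right)^{2} - -35\right) = 135 \left(8 + 12 + 49 + 35\right) = 135 \cdot 104 = 14040$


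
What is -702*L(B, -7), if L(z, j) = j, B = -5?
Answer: 4914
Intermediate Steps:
-702*L(B, -7) = -702*(-7) = 4914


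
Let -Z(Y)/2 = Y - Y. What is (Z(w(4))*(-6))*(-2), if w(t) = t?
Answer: 0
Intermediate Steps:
Z(Y) = 0 (Z(Y) = -2*(Y - Y) = -2*0 = 0)
(Z(w(4))*(-6))*(-2) = (0*(-6))*(-2) = 0*(-2) = 0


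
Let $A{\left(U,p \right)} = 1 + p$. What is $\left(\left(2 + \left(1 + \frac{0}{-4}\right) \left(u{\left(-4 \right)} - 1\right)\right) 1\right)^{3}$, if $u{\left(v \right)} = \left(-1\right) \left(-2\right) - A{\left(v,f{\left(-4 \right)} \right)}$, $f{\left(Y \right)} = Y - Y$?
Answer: $8$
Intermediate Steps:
$f{\left(Y \right)} = 0$
$u{\left(v \right)} = 1$ ($u{\left(v \right)} = \left(-1\right) \left(-2\right) - \left(1 + 0\right) = 2 - 1 = 1$)
$\left(\left(2 + \left(1 + \frac{0}{-4}\right) \left(u{\left(-4 \right)} - 1\right)\right) 1\right)^{3} = \left(\left(2 + \left(1 + \frac{0}{-4}\right) \left(1 - 1\right)\right) 1\right)^{3} = \left(\left(2 + \left(1 + 0 \left(- \frac{1}{4}\right)\right) 0\right) 1\right)^{3} = \left(\left(2 + \left(1 + 0\right) 0\right) 1\right)^{3} = \left(\left(2 + 1 \cdot 0\right) 1\right)^{3} = \left(\left(2 + 0\right) 1\right)^{3} = \left(2 \cdot 1\right)^{3} = 2^{3} = 8$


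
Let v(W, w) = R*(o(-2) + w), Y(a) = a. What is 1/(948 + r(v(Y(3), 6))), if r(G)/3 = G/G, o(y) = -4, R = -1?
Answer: 1/951 ≈ 0.0010515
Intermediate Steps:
v(W, w) = 4 - w (v(W, w) = -(-4 + w) = 4 - w)
r(G) = 3 (r(G) = 3*(G/G) = 3*1 = 3)
1/(948 + r(v(Y(3), 6))) = 1/(948 + 3) = 1/951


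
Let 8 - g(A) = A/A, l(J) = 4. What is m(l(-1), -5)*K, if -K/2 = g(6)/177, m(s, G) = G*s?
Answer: 280/177 ≈ 1.5819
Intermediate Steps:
g(A) = 7 (g(A) = 8 - A/A = 8 - 1*1 = 8 - 1 = 7)
K = -14/177 ≈ -0.079096
m(l(-1), -5)*K = -5*4*(-14/177) = -20*(-14/177) = 280/177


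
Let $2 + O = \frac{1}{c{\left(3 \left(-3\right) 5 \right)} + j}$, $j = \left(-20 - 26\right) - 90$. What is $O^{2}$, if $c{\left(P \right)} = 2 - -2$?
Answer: $\frac{70225}{17424} \approx 4.0304$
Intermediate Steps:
$j = -136$ ($j = -46 - 90 = -136$)
$c{\left(P \right)} = 4$ ($c{\left(P \right)} = 2 + 2 = 4$)
$O = - \frac{265}{132}$ ($O = -2 + \frac{1}{4 - 136} = -2 + \frac{1}{-132} = -2 - \frac{1}{132} = - \frac{265}{132} \approx -2.0076$)
$O^{2} = \left(- \frac{265}{132}\right)^{2} = \frac{70225}{17424}$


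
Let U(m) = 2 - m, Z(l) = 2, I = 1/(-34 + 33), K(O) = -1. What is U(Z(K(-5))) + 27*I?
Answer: -27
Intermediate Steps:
I = -1 (I = 1/(-1) = -1)
U(Z(K(-5))) + 27*I = (2 - 1*2) + 27*(-1) = (2 - 2) - 27 = 0 - 27 = -27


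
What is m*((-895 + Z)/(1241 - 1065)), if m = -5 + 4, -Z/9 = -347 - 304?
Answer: -1241/44 ≈ -28.205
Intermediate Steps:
Z = 5859 (Z = -9*(-347 - 304) = -9*(-651) = 5859)
m = -1
m*((-895 + Z)/(1241 - 1065)) = -(-895 + 5859)/(1241 - 1065) = -4964/176 = -1*1241/44 = -1241/44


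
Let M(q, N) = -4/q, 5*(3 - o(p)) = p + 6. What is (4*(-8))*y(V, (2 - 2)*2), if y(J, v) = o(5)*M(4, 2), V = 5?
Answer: 128/5 ≈ 25.600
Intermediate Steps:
o(p) = 9/5 - p/5 (o(p) = 3 - (p + 6)/5 = 3 - (6 + p)/5 = 3 + (-6/5 - p/5) = 9/5 - p/5)
y(J, v) = -⅘ (y(J, v) = (9/5 - ⅕*5)*(-4/4) = (9/5 - 1)*(-4*¼) = (⅘)*(-1) = -⅘)
(4*(-8))*y(V, (2 - 2)*2) = (4*(-8))*(-⅘) = -32*(-⅘) = 128/5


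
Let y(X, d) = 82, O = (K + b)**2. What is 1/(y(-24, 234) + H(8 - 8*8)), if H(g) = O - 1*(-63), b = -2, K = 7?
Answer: 1/170 ≈ 0.0058824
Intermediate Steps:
O = 25 (O = (7 - 2)**2 = 5**2 = 25)
H(g) = 88 (H(g) = 25 - 1*(-63) = 25 + 63 = 88)
1/(y(-24, 234) + H(8 - 8*8)) = 1/(82 + 88) = 1/170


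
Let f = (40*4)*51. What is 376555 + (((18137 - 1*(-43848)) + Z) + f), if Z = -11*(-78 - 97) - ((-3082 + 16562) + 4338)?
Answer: 430807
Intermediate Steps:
Z = -15893 (Z = -11*(-175) - (13480 + 4338) = 1925 - 1*17818 = 1925 - 17818 = -15893)
f = 8160 (f = 160*51 = 8160)
376555 + (((18137 - 1*(-43848)) + Z) + f) = 376555 + (((18137 - 1*(-43848)) - 15893) + 8160) = 376555 + (((18137 + 43848) - 15893) + 8160) = 376555 + ((61985 - 15893) + 8160) = 376555 + (46092 + 8160) = 376555 + 54252 = 430807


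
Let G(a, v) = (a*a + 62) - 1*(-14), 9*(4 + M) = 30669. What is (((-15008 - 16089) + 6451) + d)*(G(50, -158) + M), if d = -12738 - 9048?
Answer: -832943648/3 ≈ -2.7765e+8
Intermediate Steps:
M = 10211/3 (M = -4 + (1/9)*30669 = -4 + 10223/3 = 10211/3 ≈ 3403.7)
d = -21786
G(a, v) = 76 + a**2 (G(a, v) = (a**2 + 62) + 14 = (62 + a**2) + 14 = 76 + a**2)
(((-15008 - 16089) + 6451) + d)*(G(50, -158) + M) = (((-15008 - 16089) + 6451) - 21786)*((76 + 50**2) + 10211/3) = ((-31097 + 6451) - 21786)*((76 + 2500) + 10211/3) = (-24646 - 21786)*(2576 + 10211/3) = -46432*17939/3 = -832943648/3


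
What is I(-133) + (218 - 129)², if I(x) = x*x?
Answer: 25610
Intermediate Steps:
I(x) = x²
I(-133) + (218 - 129)² = (-133)² + (218 - 129)² = 17689 + 89² = 17689 + 7921 = 25610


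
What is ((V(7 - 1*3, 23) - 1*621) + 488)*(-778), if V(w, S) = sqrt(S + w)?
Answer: 103474 - 2334*sqrt(3) ≈ 99431.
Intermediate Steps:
((V(7 - 1*3, 23) - 1*621) + 488)*(-778) = ((sqrt(23 + (7 - 1*3)) - 1*621) + 488)*(-778) = ((sqrt(23 + (7 - 3)) - 621) + 488)*(-778) = ((sqrt(23 + 4) - 621) + 488)*(-778) = ((sqrt(27) - 621) + 488)*(-778) = ((3*sqrt(3) - 621) + 488)*(-778) = ((-621 + 3*sqrt(3)) + 488)*(-778) = (-133 + 3*sqrt(3))*(-778) = 103474 - 2334*sqrt(3)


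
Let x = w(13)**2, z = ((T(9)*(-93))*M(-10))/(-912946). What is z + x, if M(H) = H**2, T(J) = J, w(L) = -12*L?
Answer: 11108768778/456473 ≈ 24336.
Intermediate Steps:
z = 41850/456473 (z = ((9*(-93))*(-10)**2)/(-912946) = -837*100*(-1/912946) = -83700*(-1/912946) = 41850/456473 ≈ 0.091681)
x = 24336 (x = (-12*13)**2 = (-156)**2 = 24336)
z + x = 41850/456473 + 24336 = 11108768778/456473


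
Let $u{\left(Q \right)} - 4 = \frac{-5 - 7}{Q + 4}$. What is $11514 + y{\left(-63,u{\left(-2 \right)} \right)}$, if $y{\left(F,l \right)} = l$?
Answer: $11512$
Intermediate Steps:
$u{\left(Q \right)} = 4 - \frac{12}{4 + Q}$ ($u{\left(Q \right)} = 4 + \frac{-5 - 7}{Q + 4} = 4 - \frac{12}{4 + Q}$)
$11514 + y{\left(-63,u{\left(-2 \right)} \right)} = 11514 + \frac{4 \left(1 - 2\right)}{4 - 2} = 11514 + 4 \cdot \frac{1}{2} \left(-1\right) = 11514 - 2 = 11512$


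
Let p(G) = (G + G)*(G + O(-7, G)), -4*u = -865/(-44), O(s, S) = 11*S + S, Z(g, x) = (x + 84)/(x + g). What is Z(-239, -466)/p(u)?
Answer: 5916416/6857482125 ≈ 0.00086277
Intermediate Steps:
Z(g, x) = (84 + x)/(g + x)
O(s, S) = 12*S
u = -865/176 (u = -(-865)/(4*(-44)) = -(-865)*(-1)/(4*44) = -¼*865/44 = -865/176 ≈ -4.9148)
p(G) = 26*G² (p(G) = (G + G)*(G + 12*G) = (2*G)*(13*G) = 26*G²)
Z(-239, -466)/p(u) = ((84 - 466)/(-239 - 466))/((26*(-865/176)²)) = (-382/(-705))/((26*(748225/30976))) = (-1/705*(-382))/(9726925/15488) = (382/705)*(15488/9726925) = 5916416/6857482125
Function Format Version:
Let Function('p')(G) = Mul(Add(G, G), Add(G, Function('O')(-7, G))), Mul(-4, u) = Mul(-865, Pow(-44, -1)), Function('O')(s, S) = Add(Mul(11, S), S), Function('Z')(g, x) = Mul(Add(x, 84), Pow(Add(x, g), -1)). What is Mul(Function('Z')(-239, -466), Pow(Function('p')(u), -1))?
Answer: Rational(5916416, 6857482125) ≈ 0.00086277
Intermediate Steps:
Function('Z')(g, x) = Mul(Pow(Add(g, x), -1), Add(84, x)) (Function('Z')(g, x) = Mul(Add(84, x), Pow(Add(g, x), -1)) = Mul(Pow(Add(g, x), -1), Add(84, x)))
Function('O')(s, S) = Mul(12, S)
u = Rational(-865, 176) (u = Mul(Rational(-1, 4), Mul(-865, Pow(-44, -1))) = Mul(Rational(-1, 4), Mul(-865, Rational(-1, 44))) = Mul(Rational(-1, 4), Rational(865, 44)) = Rational(-865, 176) ≈ -4.9148)
Function('p')(G) = Mul(26, Pow(G, 2)) (Function('p')(G) = Mul(Add(G, G), Add(G, Mul(12, G))) = Mul(Mul(2, G), Mul(13, G)) = Mul(26, Pow(G, 2)))
Mul(Function('Z')(-239, -466), Pow(Function('p')(u), -1)) = Mul(Mul(Pow(Add(-239, -466), -1), Add(84, -466)), Pow(Mul(26, Pow(Rational(-865, 176), 2)), -1)) = Mul(Mul(Pow(-705, -1), -382), Pow(Mul(26, Rational(748225, 30976)), -1)) = Mul(Mul(Rational(-1, 705), -382), Pow(Rational(9726925, 15488), -1)) = Mul(Rational(382, 705), Rational(15488, 9726925)) = Rational(5916416, 6857482125)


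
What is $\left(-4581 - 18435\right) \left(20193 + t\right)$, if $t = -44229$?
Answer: $553212576$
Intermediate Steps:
$\left(-4581 - 18435\right) \left(20193 + t\right) = \left(-4581 - 18435\right) \left(20193 - 44229\right) = \left(-23016\right) \left(-24036\right) = 553212576$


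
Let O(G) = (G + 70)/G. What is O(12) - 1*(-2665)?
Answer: 16031/6 ≈ 2671.8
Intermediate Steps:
O(G) = (70 + G)/G
O(12) - 1*(-2665) = (70 + 12)/12 - 1*(-2665) = (1/12)*82 + 2665 = 41/6 + 2665 = 16031/6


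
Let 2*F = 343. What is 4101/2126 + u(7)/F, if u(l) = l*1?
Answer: 205201/104174 ≈ 1.9698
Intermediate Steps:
u(l) = l
F = 343/2 (F = (1/2)*343 = 343/2 ≈ 171.50)
4101/2126 + u(7)/F = 4101/2126 + 7/(343/2) = 4101*(1/2126) + 7*(2/343) = 4101/2126 + 2/49 = 205201/104174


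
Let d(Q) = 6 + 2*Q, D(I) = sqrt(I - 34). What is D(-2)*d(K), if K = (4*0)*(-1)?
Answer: 36*I ≈ 36.0*I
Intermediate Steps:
K = 0 (K = 0*(-1) = 0)
D(I) = sqrt(-34 + I)
D(-2)*d(K) = sqrt(-34 - 2)*(6 + 2*0) = sqrt(-36)*(6 + 0) = (6*I)*6 = 36*I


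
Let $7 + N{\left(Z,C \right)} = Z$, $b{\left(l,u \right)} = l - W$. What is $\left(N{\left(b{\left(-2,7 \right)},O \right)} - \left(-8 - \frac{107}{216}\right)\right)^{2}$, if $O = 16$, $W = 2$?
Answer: $\frac{292681}{46656} \approx 6.2732$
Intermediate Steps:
$b{\left(l,u \right)} = -2 + l$ ($b{\left(l,u \right)} = l - 2 = -2 + l$)
$N{\left(Z,C \right)} = -7 + Z$
$\left(N{\left(b{\left(-2,7 \right)},O \right)} - \left(-8 - \frac{107}{216}\right)\right)^{2} = \left(\left(-7 - 4\right) - \left(-8 - \frac{107}{216}\right)\right)^{2} = \left(\left(-7 - 4\right) - - \frac{1835}{216}\right)^{2} = \left(-11 + \left(8 + \frac{107}{216}\right)\right)^{2} = \left(-11 + \frac{1835}{216}\right)^{2} = \left(- \frac{541}{216}\right)^{2} = \frac{292681}{46656}$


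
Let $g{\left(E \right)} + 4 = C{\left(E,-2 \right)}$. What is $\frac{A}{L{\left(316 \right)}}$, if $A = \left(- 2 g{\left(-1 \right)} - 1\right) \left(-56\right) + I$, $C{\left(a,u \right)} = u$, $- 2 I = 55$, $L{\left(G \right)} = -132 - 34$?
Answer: $\frac{1287}{332} \approx 3.8765$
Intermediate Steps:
$L{\left(G \right)} = -166$ ($L{\left(G \right)} = -132 - 34 = -166$)
$I = - \frac{55}{2}$ ($I = \left(- \frac{1}{2}\right) 55 = - \frac{55}{2} \approx -27.5$)
$g{\left(E \right)} = -6$ ($g{\left(E \right)} = -4 - 2 = -6$)
$A = - \frac{1287}{2}$ ($A = \left(\left(-2\right) \left(-6\right) - 1\right) \left(-56\right) - \frac{55}{2} = \left(12 - 1\right) \left(-56\right) - \frac{55}{2} = 11 \left(-56\right) - \frac{55}{2} = -616 - \frac{55}{2} = - \frac{1287}{2} \approx -643.5$)
$\frac{A}{L{\left(316 \right)}} = - \frac{1287}{2 \left(-166\right)} = \left(- \frac{1287}{2}\right) \left(- \frac{1}{166}\right) = \frac{1287}{332}$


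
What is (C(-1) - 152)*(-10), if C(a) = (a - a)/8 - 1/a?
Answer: 1510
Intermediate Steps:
C(a) = -1/a (C(a) = 0*(1/8) - 1/a = 0 - 1/a = -1/a)
(C(-1) - 152)*(-10) = (-1/(-1) - 152)*(-10) = (-1*(-1) - 152)*(-10) = (1 - 152)*(-10) = -151*(-10) = 1510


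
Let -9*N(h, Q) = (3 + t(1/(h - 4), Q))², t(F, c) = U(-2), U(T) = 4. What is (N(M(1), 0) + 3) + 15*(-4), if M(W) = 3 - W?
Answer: -562/9 ≈ -62.444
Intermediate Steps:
t(F, c) = 4
N(h, Q) = -49/9 (N(h, Q) = -(3 + 4)²/9 = -⅑*7² = -⅑*49 = -49/9)
(N(M(1), 0) + 3) + 15*(-4) = (-49/9 + 3) + 15*(-4) = -22/9 - 60 = -562/9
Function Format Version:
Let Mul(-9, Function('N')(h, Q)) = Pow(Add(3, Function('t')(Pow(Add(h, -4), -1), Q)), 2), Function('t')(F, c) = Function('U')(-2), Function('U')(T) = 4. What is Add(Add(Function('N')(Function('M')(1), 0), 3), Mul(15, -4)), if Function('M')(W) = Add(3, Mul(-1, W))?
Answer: Rational(-562, 9) ≈ -62.444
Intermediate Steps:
Function('t')(F, c) = 4
Function('N')(h, Q) = Rational(-49, 9) (Function('N')(h, Q) = Mul(Rational(-1, 9), Pow(Add(3, 4), 2)) = Mul(Rational(-1, 9), Pow(7, 2)) = Mul(Rational(-1, 9), 49) = Rational(-49, 9))
Add(Add(Function('N')(Function('M')(1), 0), 3), Mul(15, -4)) = Add(Add(Rational(-49, 9), 3), Mul(15, -4)) = Add(Rational(-22, 9), -60) = Rational(-562, 9)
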